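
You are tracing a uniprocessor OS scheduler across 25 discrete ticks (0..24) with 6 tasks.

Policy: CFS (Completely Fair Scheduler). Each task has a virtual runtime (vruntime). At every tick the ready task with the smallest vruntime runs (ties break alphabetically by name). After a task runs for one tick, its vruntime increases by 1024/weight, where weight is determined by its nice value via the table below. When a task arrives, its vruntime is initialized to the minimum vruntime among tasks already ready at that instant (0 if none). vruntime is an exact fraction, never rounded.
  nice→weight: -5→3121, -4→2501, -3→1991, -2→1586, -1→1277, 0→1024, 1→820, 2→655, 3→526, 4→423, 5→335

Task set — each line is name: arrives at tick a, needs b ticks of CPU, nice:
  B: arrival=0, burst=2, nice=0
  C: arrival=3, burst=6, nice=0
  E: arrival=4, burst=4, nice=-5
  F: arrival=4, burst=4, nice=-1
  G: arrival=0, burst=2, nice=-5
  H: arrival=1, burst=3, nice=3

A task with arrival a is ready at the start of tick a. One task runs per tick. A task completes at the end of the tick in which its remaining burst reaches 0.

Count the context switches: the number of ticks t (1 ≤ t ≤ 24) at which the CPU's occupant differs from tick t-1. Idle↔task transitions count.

t=0: vr[B=0 G=0] → run B
t=1: vr[B=1 G=0 H=0] → run G
t=2: vr[B=1 G=1024/3121 H=0] → run H
t=3: vr[B=1 C=1024/3121 G=1024/3121 H=512/263] → run C
t=4: vr[B=1 C=4145/3121 E=1024/3121 F=1024/3121 G=1024/3121 H=512/263] → run E
t=5: vr[B=1 C=4145/3121 E=2048/3121 F=1024/3121 G=1024/3121 H=512/263] → run F
t=6: vr[B=1 C=4145/3121 E=2048/3121 F=4503552/3985517 G=1024/3121 H=512/263] → run G
t=7: vr[B=1 C=4145/3121 E=2048/3121 F=4503552/3985517 H=512/263] → run E
t=8: vr[B=1 C=4145/3121 E=3072/3121 F=4503552/3985517 H=512/263] → run E
t=9: vr[B=1 C=4145/3121 E=4096/3121 F=4503552/3985517 H=512/263] → run B
t=10: vr[C=4145/3121 E=4096/3121 F=4503552/3985517 H=512/263] → run F
t=11: vr[C=4145/3121 E=4096/3121 F=7699456/3985517 H=512/263] → run E
t=12: vr[C=4145/3121 F=7699456/3985517 H=512/263] → run C
t=13: vr[C=7266/3121 F=7699456/3985517 H=512/263] → run F
t=14: vr[C=7266/3121 F=10895360/3985517 H=512/263] → run H
t=15: vr[C=7266/3121 F=10895360/3985517 H=1024/263] → run C
t=16: vr[C=10387/3121 F=10895360/3985517 H=1024/263] → run F
t=17: vr[C=10387/3121 H=1024/263] → run C
t=18: vr[C=13508/3121 H=1024/263] → run H
t=19: vr[C=13508/3121] → run C
t=20: vr[C=16629/3121] → run C
t=21: (idle)
t=22: (idle)
t=23: (idle)
t=24: (idle)

context switches = 19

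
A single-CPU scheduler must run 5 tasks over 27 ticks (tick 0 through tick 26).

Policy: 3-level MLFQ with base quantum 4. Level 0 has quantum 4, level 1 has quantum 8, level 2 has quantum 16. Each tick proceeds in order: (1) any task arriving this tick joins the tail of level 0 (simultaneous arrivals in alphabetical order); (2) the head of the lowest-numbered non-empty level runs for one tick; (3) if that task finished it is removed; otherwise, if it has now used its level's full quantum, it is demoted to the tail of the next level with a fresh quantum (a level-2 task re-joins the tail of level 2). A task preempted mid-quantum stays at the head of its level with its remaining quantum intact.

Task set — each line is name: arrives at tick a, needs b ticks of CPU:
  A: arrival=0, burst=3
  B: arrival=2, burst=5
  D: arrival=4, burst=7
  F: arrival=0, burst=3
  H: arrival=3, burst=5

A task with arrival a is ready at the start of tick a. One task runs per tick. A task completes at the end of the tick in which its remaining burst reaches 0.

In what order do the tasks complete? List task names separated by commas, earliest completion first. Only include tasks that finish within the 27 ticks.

completion order = A, F, B, H, D

t=0: L0/L1/L2 = AF/-/- → run A
t=1: L0/L1/L2 = AF/-/- → run A
t=2: L0/L1/L2 = AFB/-/- → run A
t=3: L0/L1/L2 = FBH/-/- → run F
t=4: L0/L1/L2 = FBHD/-/- → run F
t=5: L0/L1/L2 = FBHD/-/- → run F
t=6: L0/L1/L2 = BHD/-/- → run B
t=7: L0/L1/L2 = BHD/-/- → run B
t=8: L0/L1/L2 = BHD/-/- → run B
t=9: L0/L1/L2 = BHD/-/- → run B
t=10: L0/L1/L2 = HD/B/- → run H
t=11: L0/L1/L2 = HD/B/- → run H
t=12: L0/L1/L2 = HD/B/- → run H
t=13: L0/L1/L2 = HD/B/- → run H
t=14: L0/L1/L2 = D/BH/- → run D
t=15: L0/L1/L2 = D/BH/- → run D
t=16: L0/L1/L2 = D/BH/- → run D
t=17: L0/L1/L2 = D/BH/- → run D
t=18: L0/L1/L2 = -/BHD/- → run B
t=19: L0/L1/L2 = -/HD/- → run H
t=20: L0/L1/L2 = -/D/- → run D
t=21: L0/L1/L2 = -/D/- → run D
t=22: L0/L1/L2 = -/D/- → run D
t=23: (idle)
t=24: (idle)
t=25: (idle)
t=26: (idle)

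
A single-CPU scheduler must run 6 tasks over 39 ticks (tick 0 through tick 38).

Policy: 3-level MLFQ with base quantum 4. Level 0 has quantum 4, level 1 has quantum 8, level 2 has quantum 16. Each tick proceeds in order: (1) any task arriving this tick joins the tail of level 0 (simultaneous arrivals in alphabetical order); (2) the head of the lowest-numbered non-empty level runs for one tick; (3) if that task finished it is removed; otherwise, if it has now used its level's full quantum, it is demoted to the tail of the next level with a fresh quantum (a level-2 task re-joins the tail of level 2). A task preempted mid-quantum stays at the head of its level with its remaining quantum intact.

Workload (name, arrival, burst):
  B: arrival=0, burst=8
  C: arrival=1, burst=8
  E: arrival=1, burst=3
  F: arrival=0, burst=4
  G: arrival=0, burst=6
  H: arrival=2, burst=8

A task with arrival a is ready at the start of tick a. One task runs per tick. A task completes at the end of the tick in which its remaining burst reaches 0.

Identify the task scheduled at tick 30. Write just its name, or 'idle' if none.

running at tick 30 = C

t=0: L0/L1/L2 = BFG/-/- → run B
t=1: L0/L1/L2 = BFGCE/-/- → run B
t=2: L0/L1/L2 = BFGCEH/-/- → run B
t=3: L0/L1/L2 = BFGCEH/-/- → run B
t=4: L0/L1/L2 = FGCEH/B/- → run F
t=5: L0/L1/L2 = FGCEH/B/- → run F
t=6: L0/L1/L2 = FGCEH/B/- → run F
t=7: L0/L1/L2 = FGCEH/B/- → run F
t=8: L0/L1/L2 = GCEH/B/- → run G
t=9: L0/L1/L2 = GCEH/B/- → run G
t=10: L0/L1/L2 = GCEH/B/- → run G
t=11: L0/L1/L2 = GCEH/B/- → run G
t=12: L0/L1/L2 = CEH/BG/- → run C
t=13: L0/L1/L2 = CEH/BG/- → run C
t=14: L0/L1/L2 = CEH/BG/- → run C
t=15: L0/L1/L2 = CEH/BG/- → run C
t=16: L0/L1/L2 = EH/BGC/- → run E
t=17: L0/L1/L2 = EH/BGC/- → run E
t=18: L0/L1/L2 = EH/BGC/- → run E
t=19: L0/L1/L2 = H/BGC/- → run H
t=20: L0/L1/L2 = H/BGC/- → run H
t=21: L0/L1/L2 = H/BGC/- → run H
t=22: L0/L1/L2 = H/BGC/- → run H
t=23: L0/L1/L2 = -/BGCH/- → run B
t=24: L0/L1/L2 = -/BGCH/- → run B
t=25: L0/L1/L2 = -/BGCH/- → run B
t=26: L0/L1/L2 = -/BGCH/- → run B
t=27: L0/L1/L2 = -/GCH/- → run G
t=28: L0/L1/L2 = -/GCH/- → run G
t=29: L0/L1/L2 = -/CH/- → run C
t=30: L0/L1/L2 = -/CH/- → run C
t=31: L0/L1/L2 = -/CH/- → run C
t=32: L0/L1/L2 = -/CH/- → run C
t=33: L0/L1/L2 = -/H/- → run H
t=34: L0/L1/L2 = -/H/- → run H
t=35: L0/L1/L2 = -/H/- → run H
t=36: L0/L1/L2 = -/H/- → run H
t=37: (idle)
t=38: (idle)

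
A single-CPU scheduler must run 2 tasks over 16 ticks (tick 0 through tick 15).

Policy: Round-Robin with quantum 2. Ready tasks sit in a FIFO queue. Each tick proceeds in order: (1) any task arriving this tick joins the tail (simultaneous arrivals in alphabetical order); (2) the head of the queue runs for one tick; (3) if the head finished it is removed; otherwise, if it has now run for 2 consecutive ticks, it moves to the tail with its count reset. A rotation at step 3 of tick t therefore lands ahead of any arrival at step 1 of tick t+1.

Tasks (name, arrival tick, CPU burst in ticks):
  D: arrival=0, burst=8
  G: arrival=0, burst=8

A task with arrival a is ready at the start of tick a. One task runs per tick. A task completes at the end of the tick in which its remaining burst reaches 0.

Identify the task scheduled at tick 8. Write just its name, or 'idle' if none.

running at tick 8 = D

t=0: queue=[D,G] q_used=0 → run D
t=1: queue=[D,G] q_used=1 → run D
t=2: queue=[G,D] q_used=0 → run G
t=3: queue=[G,D] q_used=1 → run G
t=4: queue=[D,G] q_used=0 → run D
t=5: queue=[D,G] q_used=1 → run D
t=6: queue=[G,D] q_used=0 → run G
t=7: queue=[G,D] q_used=1 → run G
t=8: queue=[D,G] q_used=0 → run D
t=9: queue=[D,G] q_used=1 → run D
t=10: queue=[G,D] q_used=0 → run G
t=11: queue=[G,D] q_used=1 → run G
t=12: queue=[D,G] q_used=0 → run D
t=13: queue=[D,G] q_used=1 → run D
t=14: queue=[G] q_used=0 → run G
t=15: queue=[G] q_used=1 → run G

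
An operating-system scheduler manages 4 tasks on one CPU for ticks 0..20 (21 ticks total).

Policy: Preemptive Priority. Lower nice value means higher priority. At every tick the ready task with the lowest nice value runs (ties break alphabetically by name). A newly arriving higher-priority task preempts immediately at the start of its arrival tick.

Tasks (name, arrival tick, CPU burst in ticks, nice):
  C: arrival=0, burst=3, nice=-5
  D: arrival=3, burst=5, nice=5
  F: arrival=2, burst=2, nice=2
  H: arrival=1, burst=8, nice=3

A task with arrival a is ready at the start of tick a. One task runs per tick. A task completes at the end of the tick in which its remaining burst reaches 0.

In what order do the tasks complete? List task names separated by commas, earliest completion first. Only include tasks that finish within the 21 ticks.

completion order = C, F, H, D

t=0: ready={C} → run C
t=1: ready={C,H} → run C
t=2: ready={C,F,H} → run C
t=3: ready={D,F,H} → run F
t=4: ready={D,F,H} → run F
t=5: ready={D,H} → run H
t=6: ready={D,H} → run H
t=7: ready={D,H} → run H
t=8: ready={D,H} → run H
t=9: ready={D,H} → run H
t=10: ready={D,H} → run H
t=11: ready={D,H} → run H
t=12: ready={D,H} → run H
t=13: ready={D} → run D
t=14: ready={D} → run D
t=15: ready={D} → run D
t=16: ready={D} → run D
t=17: ready={D} → run D
t=18: (idle)
t=19: (idle)
t=20: (idle)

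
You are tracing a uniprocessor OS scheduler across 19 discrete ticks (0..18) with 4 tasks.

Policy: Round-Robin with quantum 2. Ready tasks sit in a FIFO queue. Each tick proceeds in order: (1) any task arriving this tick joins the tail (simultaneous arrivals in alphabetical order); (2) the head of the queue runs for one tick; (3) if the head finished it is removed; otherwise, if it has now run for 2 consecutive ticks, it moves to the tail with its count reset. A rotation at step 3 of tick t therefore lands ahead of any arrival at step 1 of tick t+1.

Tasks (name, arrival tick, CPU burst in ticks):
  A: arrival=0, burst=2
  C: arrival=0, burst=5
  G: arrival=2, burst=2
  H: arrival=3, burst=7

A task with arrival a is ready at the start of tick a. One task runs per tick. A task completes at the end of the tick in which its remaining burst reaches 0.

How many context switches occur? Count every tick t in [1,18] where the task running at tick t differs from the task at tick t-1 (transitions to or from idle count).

context switches = 8

t=0: queue=[A,C] q_used=0 → run A
t=1: queue=[A,C] q_used=1 → run A
t=2: queue=[C,G] q_used=0 → run C
t=3: queue=[C,G,H] q_used=1 → run C
t=4: queue=[G,H,C] q_used=0 → run G
t=5: queue=[G,H,C] q_used=1 → run G
t=6: queue=[H,C] q_used=0 → run H
t=7: queue=[H,C] q_used=1 → run H
t=8: queue=[C,H] q_used=0 → run C
t=9: queue=[C,H] q_used=1 → run C
t=10: queue=[H,C] q_used=0 → run H
t=11: queue=[H,C] q_used=1 → run H
t=12: queue=[C,H] q_used=0 → run C
t=13: queue=[H] q_used=0 → run H
t=14: queue=[H] q_used=1 → run H
t=15: queue=[H] q_used=0 → run H
t=16: (idle)
t=17: (idle)
t=18: (idle)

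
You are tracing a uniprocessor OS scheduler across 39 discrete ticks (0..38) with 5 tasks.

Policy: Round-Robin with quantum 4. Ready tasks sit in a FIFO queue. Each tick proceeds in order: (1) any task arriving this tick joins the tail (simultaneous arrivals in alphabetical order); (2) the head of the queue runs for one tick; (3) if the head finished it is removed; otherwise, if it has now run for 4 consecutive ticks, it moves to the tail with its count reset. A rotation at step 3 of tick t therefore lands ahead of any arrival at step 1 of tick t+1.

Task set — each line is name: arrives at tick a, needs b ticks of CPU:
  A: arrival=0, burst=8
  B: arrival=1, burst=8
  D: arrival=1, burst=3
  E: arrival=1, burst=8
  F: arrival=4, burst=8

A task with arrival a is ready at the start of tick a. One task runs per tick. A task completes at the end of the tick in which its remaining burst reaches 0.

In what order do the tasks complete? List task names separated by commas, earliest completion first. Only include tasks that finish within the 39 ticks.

t=0: queue=[A] q_used=0 → run A
t=1: queue=[A,B,D,E] q_used=1 → run A
t=2: queue=[A,B,D,E] q_used=2 → run A
t=3: queue=[A,B,D,E] q_used=3 → run A
t=4: queue=[B,D,E,A,F] q_used=0 → run B
t=5: queue=[B,D,E,A,F] q_used=1 → run B
t=6: queue=[B,D,E,A,F] q_used=2 → run B
t=7: queue=[B,D,E,A,F] q_used=3 → run B
t=8: queue=[D,E,A,F,B] q_used=0 → run D
t=9: queue=[D,E,A,F,B] q_used=1 → run D
t=10: queue=[D,E,A,F,B] q_used=2 → run D
t=11: queue=[E,A,F,B] q_used=0 → run E
t=12: queue=[E,A,F,B] q_used=1 → run E
t=13: queue=[E,A,F,B] q_used=2 → run E
t=14: queue=[E,A,F,B] q_used=3 → run E
t=15: queue=[A,F,B,E] q_used=0 → run A
t=16: queue=[A,F,B,E] q_used=1 → run A
t=17: queue=[A,F,B,E] q_used=2 → run A
t=18: queue=[A,F,B,E] q_used=3 → run A
t=19: queue=[F,B,E] q_used=0 → run F
t=20: queue=[F,B,E] q_used=1 → run F
t=21: queue=[F,B,E] q_used=2 → run F
t=22: queue=[F,B,E] q_used=3 → run F
t=23: queue=[B,E,F] q_used=0 → run B
t=24: queue=[B,E,F] q_used=1 → run B
t=25: queue=[B,E,F] q_used=2 → run B
t=26: queue=[B,E,F] q_used=3 → run B
t=27: queue=[E,F] q_used=0 → run E
t=28: queue=[E,F] q_used=1 → run E
t=29: queue=[E,F] q_used=2 → run E
t=30: queue=[E,F] q_used=3 → run E
t=31: queue=[F] q_used=0 → run F
t=32: queue=[F] q_used=1 → run F
t=33: queue=[F] q_used=2 → run F
t=34: queue=[F] q_used=3 → run F
t=35: (idle)
t=36: (idle)
t=37: (idle)
t=38: (idle)

completion order = D, A, B, E, F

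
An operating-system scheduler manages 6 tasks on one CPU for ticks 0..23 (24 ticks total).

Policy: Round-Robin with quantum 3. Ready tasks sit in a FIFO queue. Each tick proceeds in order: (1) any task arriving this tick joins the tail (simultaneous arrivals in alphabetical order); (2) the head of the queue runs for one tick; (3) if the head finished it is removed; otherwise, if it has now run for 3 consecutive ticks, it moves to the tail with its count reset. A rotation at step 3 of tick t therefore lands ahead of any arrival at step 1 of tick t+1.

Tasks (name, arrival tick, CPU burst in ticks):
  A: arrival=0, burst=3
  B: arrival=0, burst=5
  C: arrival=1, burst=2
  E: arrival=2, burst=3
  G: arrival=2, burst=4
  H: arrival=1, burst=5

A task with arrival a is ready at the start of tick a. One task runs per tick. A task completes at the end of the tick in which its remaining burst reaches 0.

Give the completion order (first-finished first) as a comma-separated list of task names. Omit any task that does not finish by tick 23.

t=0: queue=[A,B] q_used=0 → run A
t=1: queue=[A,B,C,H] q_used=1 → run A
t=2: queue=[A,B,C,H,E,G] q_used=2 → run A
t=3: queue=[B,C,H,E,G] q_used=0 → run B
t=4: queue=[B,C,H,E,G] q_used=1 → run B
t=5: queue=[B,C,H,E,G] q_used=2 → run B
t=6: queue=[C,H,E,G,B] q_used=0 → run C
t=7: queue=[C,H,E,G,B] q_used=1 → run C
t=8: queue=[H,E,G,B] q_used=0 → run H
t=9: queue=[H,E,G,B] q_used=1 → run H
t=10: queue=[H,E,G,B] q_used=2 → run H
t=11: queue=[E,G,B,H] q_used=0 → run E
t=12: queue=[E,G,B,H] q_used=1 → run E
t=13: queue=[E,G,B,H] q_used=2 → run E
t=14: queue=[G,B,H] q_used=0 → run G
t=15: queue=[G,B,H] q_used=1 → run G
t=16: queue=[G,B,H] q_used=2 → run G
t=17: queue=[B,H,G] q_used=0 → run B
t=18: queue=[B,H,G] q_used=1 → run B
t=19: queue=[H,G] q_used=0 → run H
t=20: queue=[H,G] q_used=1 → run H
t=21: queue=[G] q_used=0 → run G
t=22: (idle)
t=23: (idle)

completion order = A, C, E, B, H, G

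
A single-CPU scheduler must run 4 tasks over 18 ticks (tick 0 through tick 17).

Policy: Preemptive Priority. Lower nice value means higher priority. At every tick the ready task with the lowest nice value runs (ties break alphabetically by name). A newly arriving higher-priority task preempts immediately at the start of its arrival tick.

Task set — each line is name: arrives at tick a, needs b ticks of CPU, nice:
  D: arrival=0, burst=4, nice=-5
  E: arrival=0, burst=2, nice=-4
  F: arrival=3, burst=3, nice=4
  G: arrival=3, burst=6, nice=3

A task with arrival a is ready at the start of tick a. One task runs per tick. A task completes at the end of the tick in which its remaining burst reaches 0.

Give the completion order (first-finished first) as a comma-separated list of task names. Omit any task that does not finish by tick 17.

completion order = D, E, G, F

t=0: ready={D,E} → run D
t=1: ready={D,E} → run D
t=2: ready={D,E} → run D
t=3: ready={D,E,F,G} → run D
t=4: ready={E,F,G} → run E
t=5: ready={E,F,G} → run E
t=6: ready={F,G} → run G
t=7: ready={F,G} → run G
t=8: ready={F,G} → run G
t=9: ready={F,G} → run G
t=10: ready={F,G} → run G
t=11: ready={F,G} → run G
t=12: ready={F} → run F
t=13: ready={F} → run F
t=14: ready={F} → run F
t=15: (idle)
t=16: (idle)
t=17: (idle)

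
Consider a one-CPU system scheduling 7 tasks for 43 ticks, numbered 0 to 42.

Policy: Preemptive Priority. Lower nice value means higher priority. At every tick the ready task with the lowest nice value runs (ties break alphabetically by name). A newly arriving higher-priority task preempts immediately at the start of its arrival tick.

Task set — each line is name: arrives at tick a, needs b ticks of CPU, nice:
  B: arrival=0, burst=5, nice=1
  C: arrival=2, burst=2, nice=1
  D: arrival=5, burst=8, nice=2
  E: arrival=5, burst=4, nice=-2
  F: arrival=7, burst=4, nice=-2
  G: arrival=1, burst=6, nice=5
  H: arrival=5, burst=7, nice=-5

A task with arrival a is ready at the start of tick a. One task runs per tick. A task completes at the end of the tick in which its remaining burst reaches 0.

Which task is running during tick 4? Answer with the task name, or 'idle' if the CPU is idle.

t=0: ready={B} → run B
t=1: ready={B,G} → run B
t=2: ready={B,C,G} → run B
t=3: ready={B,C,G} → run B
t=4: ready={B,C,G} → run B
t=5: ready={C,D,E,G,H} → run H
t=6: ready={C,D,E,G,H} → run H
t=7: ready={C,D,E,F,G,H} → run H
t=8: ready={C,D,E,F,G,H} → run H
t=9: ready={C,D,E,F,G,H} → run H
t=10: ready={C,D,E,F,G,H} → run H
t=11: ready={C,D,E,F,G,H} → run H
t=12: ready={C,D,E,F,G} → run E
t=13: ready={C,D,E,F,G} → run E
t=14: ready={C,D,E,F,G} → run E
t=15: ready={C,D,E,F,G} → run E
t=16: ready={C,D,F,G} → run F
t=17: ready={C,D,F,G} → run F
t=18: ready={C,D,F,G} → run F
t=19: ready={C,D,F,G} → run F
t=20: ready={C,D,G} → run C
t=21: ready={C,D,G} → run C
t=22: ready={D,G} → run D
t=23: ready={D,G} → run D
t=24: ready={D,G} → run D
t=25: ready={D,G} → run D
t=26: ready={D,G} → run D
t=27: ready={D,G} → run D
t=28: ready={D,G} → run D
t=29: ready={D,G} → run D
t=30: ready={G} → run G
t=31: ready={G} → run G
t=32: ready={G} → run G
t=33: ready={G} → run G
t=34: ready={G} → run G
t=35: ready={G} → run G
t=36: (idle)
t=37: (idle)
t=38: (idle)
t=39: (idle)
t=40: (idle)
t=41: (idle)
t=42: (idle)

running at tick 4 = B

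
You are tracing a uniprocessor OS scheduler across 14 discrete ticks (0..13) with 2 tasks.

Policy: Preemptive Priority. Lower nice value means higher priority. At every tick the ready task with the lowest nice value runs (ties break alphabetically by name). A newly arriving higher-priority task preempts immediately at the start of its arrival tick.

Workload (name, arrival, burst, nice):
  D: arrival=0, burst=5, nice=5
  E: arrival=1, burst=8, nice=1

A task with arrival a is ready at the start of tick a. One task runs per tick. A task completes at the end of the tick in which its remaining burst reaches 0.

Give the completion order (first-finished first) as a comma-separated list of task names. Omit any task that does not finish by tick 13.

completion order = E, D

t=0: ready={D} → run D
t=1: ready={D,E} → run E
t=2: ready={D,E} → run E
t=3: ready={D,E} → run E
t=4: ready={D,E} → run E
t=5: ready={D,E} → run E
t=6: ready={D,E} → run E
t=7: ready={D,E} → run E
t=8: ready={D,E} → run E
t=9: ready={D} → run D
t=10: ready={D} → run D
t=11: ready={D} → run D
t=12: ready={D} → run D
t=13: (idle)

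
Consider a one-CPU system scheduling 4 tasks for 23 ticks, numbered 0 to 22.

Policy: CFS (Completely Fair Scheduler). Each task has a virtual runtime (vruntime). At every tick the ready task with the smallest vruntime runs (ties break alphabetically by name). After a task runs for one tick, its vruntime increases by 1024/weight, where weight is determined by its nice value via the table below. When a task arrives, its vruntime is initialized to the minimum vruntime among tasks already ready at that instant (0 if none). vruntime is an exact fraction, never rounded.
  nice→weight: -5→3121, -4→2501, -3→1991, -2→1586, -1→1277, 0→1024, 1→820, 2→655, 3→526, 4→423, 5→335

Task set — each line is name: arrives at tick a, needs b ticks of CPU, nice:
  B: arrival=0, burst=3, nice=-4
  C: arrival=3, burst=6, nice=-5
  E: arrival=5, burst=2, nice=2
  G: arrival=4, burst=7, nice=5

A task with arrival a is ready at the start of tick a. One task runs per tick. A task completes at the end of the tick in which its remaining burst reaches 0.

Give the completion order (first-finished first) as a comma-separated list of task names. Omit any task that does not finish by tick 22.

completion order = B, C, E, G

t=0: vr[B=0] → run B
t=1: vr[B=1024/2501] → run B
t=2: vr[B=2048/2501] → run B
t=3: vr[C=0] → run C
t=4: vr[C=1024/3121 G=1024/3121] → run C
t=5: vr[C=2048/3121 E=1024/3121 G=1024/3121] → run E
t=6: vr[C=2048/3121 E=3866624/2044255 G=1024/3121] → run G
t=7: vr[C=2048/3121 E=3866624/2044255 G=3538944/1045535] → run C
t=8: vr[C=3072/3121 E=3866624/2044255 G=3538944/1045535] → run C
t=9: vr[C=4096/3121 E=3866624/2044255 G=3538944/1045535] → run C
t=10: vr[C=5120/3121 E=3866624/2044255 G=3538944/1045535] → run C
t=11: vr[E=3866624/2044255 G=3538944/1045535] → run E
t=12: vr[G=3538944/1045535] → run G
t=13: vr[G=6734848/1045535] → run G
t=14: vr[G=9930752/1045535] → run G
t=15: vr[G=13126656/1045535] → run G
t=16: vr[G=3264512/209107] → run G
t=17: vr[G=19518464/1045535] → run G
t=18: (idle)
t=19: (idle)
t=20: (idle)
t=21: (idle)
t=22: (idle)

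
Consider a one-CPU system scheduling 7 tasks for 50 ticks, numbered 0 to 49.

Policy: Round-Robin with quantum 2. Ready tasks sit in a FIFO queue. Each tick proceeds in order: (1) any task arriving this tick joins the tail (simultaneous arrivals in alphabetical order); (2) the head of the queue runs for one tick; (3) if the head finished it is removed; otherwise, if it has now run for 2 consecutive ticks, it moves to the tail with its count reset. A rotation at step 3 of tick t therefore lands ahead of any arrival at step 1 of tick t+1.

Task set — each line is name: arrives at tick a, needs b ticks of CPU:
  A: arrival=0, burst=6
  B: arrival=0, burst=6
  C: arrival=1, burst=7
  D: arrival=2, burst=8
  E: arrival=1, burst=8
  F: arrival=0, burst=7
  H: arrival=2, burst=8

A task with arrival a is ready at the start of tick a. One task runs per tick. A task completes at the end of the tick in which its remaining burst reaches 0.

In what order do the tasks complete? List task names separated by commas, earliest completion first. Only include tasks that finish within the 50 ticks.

t=0: queue=[A,B,F] q_used=0 → run A
t=1: queue=[A,B,F,C,E] q_used=1 → run A
t=2: queue=[B,F,C,E,A,D,H] q_used=0 → run B
t=3: queue=[B,F,C,E,A,D,H] q_used=1 → run B
t=4: queue=[F,C,E,A,D,H,B] q_used=0 → run F
t=5: queue=[F,C,E,A,D,H,B] q_used=1 → run F
t=6: queue=[C,E,A,D,H,B,F] q_used=0 → run C
t=7: queue=[C,E,A,D,H,B,F] q_used=1 → run C
t=8: queue=[E,A,D,H,B,F,C] q_used=0 → run E
t=9: queue=[E,A,D,H,B,F,C] q_used=1 → run E
t=10: queue=[A,D,H,B,F,C,E] q_used=0 → run A
t=11: queue=[A,D,H,B,F,C,E] q_used=1 → run A
t=12: queue=[D,H,B,F,C,E,A] q_used=0 → run D
t=13: queue=[D,H,B,F,C,E,A] q_used=1 → run D
t=14: queue=[H,B,F,C,E,A,D] q_used=0 → run H
t=15: queue=[H,B,F,C,E,A,D] q_used=1 → run H
t=16: queue=[B,F,C,E,A,D,H] q_used=0 → run B
t=17: queue=[B,F,C,E,A,D,H] q_used=1 → run B
t=18: queue=[F,C,E,A,D,H,B] q_used=0 → run F
t=19: queue=[F,C,E,A,D,H,B] q_used=1 → run F
t=20: queue=[C,E,A,D,H,B,F] q_used=0 → run C
t=21: queue=[C,E,A,D,H,B,F] q_used=1 → run C
t=22: queue=[E,A,D,H,B,F,C] q_used=0 → run E
t=23: queue=[E,A,D,H,B,F,C] q_used=1 → run E
t=24: queue=[A,D,H,B,F,C,E] q_used=0 → run A
t=25: queue=[A,D,H,B,F,C,E] q_used=1 → run A
t=26: queue=[D,H,B,F,C,E] q_used=0 → run D
t=27: queue=[D,H,B,F,C,E] q_used=1 → run D
t=28: queue=[H,B,F,C,E,D] q_used=0 → run H
t=29: queue=[H,B,F,C,E,D] q_used=1 → run H
t=30: queue=[B,F,C,E,D,H] q_used=0 → run B
t=31: queue=[B,F,C,E,D,H] q_used=1 → run B
t=32: queue=[F,C,E,D,H] q_used=0 → run F
t=33: queue=[F,C,E,D,H] q_used=1 → run F
t=34: queue=[C,E,D,H,F] q_used=0 → run C
t=35: queue=[C,E,D,H,F] q_used=1 → run C
t=36: queue=[E,D,H,F,C] q_used=0 → run E
t=37: queue=[E,D,H,F,C] q_used=1 → run E
t=38: queue=[D,H,F,C,E] q_used=0 → run D
t=39: queue=[D,H,F,C,E] q_used=1 → run D
t=40: queue=[H,F,C,E,D] q_used=0 → run H
t=41: queue=[H,F,C,E,D] q_used=1 → run H
t=42: queue=[F,C,E,D,H] q_used=0 → run F
t=43: queue=[C,E,D,H] q_used=0 → run C
t=44: queue=[E,D,H] q_used=0 → run E
t=45: queue=[E,D,H] q_used=1 → run E
t=46: queue=[D,H] q_used=0 → run D
t=47: queue=[D,H] q_used=1 → run D
t=48: queue=[H] q_used=0 → run H
t=49: queue=[H] q_used=1 → run H

completion order = A, B, F, C, E, D, H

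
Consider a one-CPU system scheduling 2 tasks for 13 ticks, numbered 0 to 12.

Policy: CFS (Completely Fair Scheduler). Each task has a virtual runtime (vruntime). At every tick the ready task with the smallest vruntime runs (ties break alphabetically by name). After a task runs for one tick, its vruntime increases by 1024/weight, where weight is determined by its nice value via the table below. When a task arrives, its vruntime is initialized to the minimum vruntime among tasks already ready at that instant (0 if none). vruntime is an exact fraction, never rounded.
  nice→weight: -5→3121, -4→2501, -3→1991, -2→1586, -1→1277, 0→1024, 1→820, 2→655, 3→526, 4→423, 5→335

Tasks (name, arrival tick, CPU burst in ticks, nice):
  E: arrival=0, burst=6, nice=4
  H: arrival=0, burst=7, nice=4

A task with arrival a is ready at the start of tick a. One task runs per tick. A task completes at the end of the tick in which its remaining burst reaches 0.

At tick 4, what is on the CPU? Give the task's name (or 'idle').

running at tick 4 = E

t=0: vr[E=0 H=0] → run E
t=1: vr[E=1024/423 H=0] → run H
t=2: vr[E=1024/423 H=1024/423] → run E
t=3: vr[E=2048/423 H=1024/423] → run H
t=4: vr[E=2048/423 H=2048/423] → run E
t=5: vr[E=1024/141 H=2048/423] → run H
t=6: vr[E=1024/141 H=1024/141] → run E
t=7: vr[E=4096/423 H=1024/141] → run H
t=8: vr[E=4096/423 H=4096/423] → run E
t=9: vr[E=5120/423 H=4096/423] → run H
t=10: vr[E=5120/423 H=5120/423] → run E
t=11: vr[H=5120/423] → run H
t=12: vr[H=2048/141] → run H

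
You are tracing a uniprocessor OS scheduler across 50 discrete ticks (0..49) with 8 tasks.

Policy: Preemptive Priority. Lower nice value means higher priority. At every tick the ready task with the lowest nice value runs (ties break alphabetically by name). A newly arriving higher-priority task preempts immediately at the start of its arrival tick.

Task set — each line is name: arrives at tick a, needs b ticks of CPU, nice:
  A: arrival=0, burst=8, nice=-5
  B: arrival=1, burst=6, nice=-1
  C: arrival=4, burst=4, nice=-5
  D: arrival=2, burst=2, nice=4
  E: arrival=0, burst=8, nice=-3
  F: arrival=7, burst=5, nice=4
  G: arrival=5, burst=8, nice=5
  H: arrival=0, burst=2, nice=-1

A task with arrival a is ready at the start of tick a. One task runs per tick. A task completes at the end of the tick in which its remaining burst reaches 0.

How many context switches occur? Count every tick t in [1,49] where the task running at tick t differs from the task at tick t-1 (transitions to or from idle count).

t=0: ready={A,E,H} → run A
t=1: ready={A,B,E,H} → run A
t=2: ready={A,B,D,E,H} → run A
t=3: ready={A,B,D,E,H} → run A
t=4: ready={A,B,C,D,E,H} → run A
t=5: ready={A,B,C,D,E,G,H} → run A
t=6: ready={A,B,C,D,E,G,H} → run A
t=7: ready={A,B,C,D,E,F,G,H} → run A
t=8: ready={B,C,D,E,F,G,H} → run C
t=9: ready={B,C,D,E,F,G,H} → run C
t=10: ready={B,C,D,E,F,G,H} → run C
t=11: ready={B,C,D,E,F,G,H} → run C
t=12: ready={B,D,E,F,G,H} → run E
t=13: ready={B,D,E,F,G,H} → run E
t=14: ready={B,D,E,F,G,H} → run E
t=15: ready={B,D,E,F,G,H} → run E
t=16: ready={B,D,E,F,G,H} → run E
t=17: ready={B,D,E,F,G,H} → run E
t=18: ready={B,D,E,F,G,H} → run E
t=19: ready={B,D,E,F,G,H} → run E
t=20: ready={B,D,F,G,H} → run B
t=21: ready={B,D,F,G,H} → run B
t=22: ready={B,D,F,G,H} → run B
t=23: ready={B,D,F,G,H} → run B
t=24: ready={B,D,F,G,H} → run B
t=25: ready={B,D,F,G,H} → run B
t=26: ready={D,F,G,H} → run H
t=27: ready={D,F,G,H} → run H
t=28: ready={D,F,G} → run D
t=29: ready={D,F,G} → run D
t=30: ready={F,G} → run F
t=31: ready={F,G} → run F
t=32: ready={F,G} → run F
t=33: ready={F,G} → run F
t=34: ready={F,G} → run F
t=35: ready={G} → run G
t=36: ready={G} → run G
t=37: ready={G} → run G
t=38: ready={G} → run G
t=39: ready={G} → run G
t=40: ready={G} → run G
t=41: ready={G} → run G
t=42: ready={G} → run G
t=43: (idle)
t=44: (idle)
t=45: (idle)
t=46: (idle)
t=47: (idle)
t=48: (idle)
t=49: (idle)

context switches = 8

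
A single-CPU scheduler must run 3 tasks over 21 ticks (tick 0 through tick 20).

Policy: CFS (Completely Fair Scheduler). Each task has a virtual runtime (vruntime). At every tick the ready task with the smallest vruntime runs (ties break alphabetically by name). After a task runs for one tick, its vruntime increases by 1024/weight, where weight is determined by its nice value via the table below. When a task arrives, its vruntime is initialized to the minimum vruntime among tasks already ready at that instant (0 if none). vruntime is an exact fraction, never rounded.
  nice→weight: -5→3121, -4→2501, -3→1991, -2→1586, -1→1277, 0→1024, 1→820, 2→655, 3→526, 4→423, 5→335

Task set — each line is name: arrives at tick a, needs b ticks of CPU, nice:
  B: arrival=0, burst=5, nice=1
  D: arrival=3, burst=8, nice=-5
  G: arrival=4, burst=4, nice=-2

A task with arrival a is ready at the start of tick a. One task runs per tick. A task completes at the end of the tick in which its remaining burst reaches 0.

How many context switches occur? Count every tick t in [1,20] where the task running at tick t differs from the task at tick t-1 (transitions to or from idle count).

context switches = 11

t=0: vr[B=0] → run B
t=1: vr[B=256/205] → run B
t=2: vr[B=512/205] → run B
t=3: vr[B=768/205 D=768/205] → run B
t=4: vr[B=1024/205 D=768/205 G=768/205] → run D
t=5: vr[B=1024/205 D=2606848/639805 G=768/205] → run G
t=6: vr[B=1024/205 D=2606848/639805 G=713984/162565] → run D
t=7: vr[B=1024/205 D=2816768/639805 G=713984/162565] → run G
t=8: vr[B=1024/205 D=2816768/639805 G=818944/162565] → run D
t=9: vr[B=1024/205 D=3026688/639805 G=818944/162565] → run D
t=10: vr[B=1024/205 D=3236608/639805 G=818944/162565] → run B
t=11: vr[D=3236608/639805 G=818944/162565] → run G
t=12: vr[D=3236608/639805 G=923904/162565] → run D
t=13: vr[D=3446528/639805 G=923904/162565] → run D
t=14: vr[D=3656448/639805 G=923904/162565] → run G
t=15: vr[D=3656448/639805] → run D
t=16: vr[D=3866368/639805] → run D
t=17: (idle)
t=18: (idle)
t=19: (idle)
t=20: (idle)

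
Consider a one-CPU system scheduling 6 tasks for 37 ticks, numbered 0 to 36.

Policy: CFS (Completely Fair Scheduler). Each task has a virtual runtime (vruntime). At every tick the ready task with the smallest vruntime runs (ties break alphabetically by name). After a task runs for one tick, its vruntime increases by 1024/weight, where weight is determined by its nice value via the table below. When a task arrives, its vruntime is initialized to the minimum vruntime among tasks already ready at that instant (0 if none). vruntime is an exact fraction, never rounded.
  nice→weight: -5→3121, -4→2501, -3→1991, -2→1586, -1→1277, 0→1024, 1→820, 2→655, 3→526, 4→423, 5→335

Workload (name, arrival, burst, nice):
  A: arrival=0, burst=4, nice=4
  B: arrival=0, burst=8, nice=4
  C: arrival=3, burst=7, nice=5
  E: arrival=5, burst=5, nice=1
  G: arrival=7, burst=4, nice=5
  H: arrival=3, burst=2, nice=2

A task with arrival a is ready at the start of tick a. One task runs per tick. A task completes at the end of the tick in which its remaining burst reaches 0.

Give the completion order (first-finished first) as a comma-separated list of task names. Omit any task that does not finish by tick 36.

completion order = H, A, E, G, B, C

t=0: vr[A=0 B=0] → run A
t=1: vr[A=1024/423 B=0] → run B
t=2: vr[A=1024/423 B=1024/423] → run A
t=3: vr[A=2048/423 B=1024/423 C=1024/423 H=1024/423] → run B
t=4: vr[A=2048/423 B=2048/423 C=1024/423 H=1024/423] → run C
t=5: vr[A=2048/423 B=2048/423 C=776192/141705 E=1024/423 H=1024/423] → run E
t=6: vr[A=2048/423 B=2048/423 C=776192/141705 E=318208/86715 H=1024/423] → run H
t=7: vr[A=2048/423 B=2048/423 C=776192/141705 E=318208/86715 G=318208/86715 H=1103872/277065] → run E
t=8: vr[A=2048/423 B=2048/423 C=776192/141705 E=426496/86715 G=318208/86715 H=1103872/277065] → run G
t=9: vr[A=2048/423 B=2048/423 C=776192/141705 E=426496/86715 G=39079168/5809905 H=1103872/277065] → run H
t=10: vr[A=2048/423 B=2048/423 C=776192/141705 E=426496/86715 G=39079168/5809905] → run A
t=11: vr[A=1024/141 B=2048/423 C=776192/141705 E=426496/86715 G=39079168/5809905] → run B
t=12: vr[A=1024/141 B=1024/141 C=776192/141705 E=426496/86715 G=39079168/5809905] → run E
t=13: vr[A=1024/141 B=1024/141 C=776192/141705 E=534784/86715 G=39079168/5809905] → run C
t=14: vr[A=1024/141 B=1024/141 C=1209344/141705 E=534784/86715 G=39079168/5809905] → run E
t=15: vr[A=1024/141 B=1024/141 C=1209344/141705 E=643072/86715 G=39079168/5809905] → run G
t=16: vr[A=1024/141 B=1024/141 C=1209344/141705 E=643072/86715 G=11367680/1161981] → run A
t=17: vr[B=1024/141 C=1209344/141705 E=643072/86715 G=11367680/1161981] → run B
t=18: vr[B=4096/423 C=1209344/141705 E=643072/86715 G=11367680/1161981] → run E
t=19: vr[B=4096/423 C=1209344/141705 G=11367680/1161981] → run C
t=20: vr[B=4096/423 C=1642496/141705 G=11367680/1161981] → run B
t=21: vr[B=5120/423 C=1642496/141705 G=11367680/1161981] → run G
t=22: vr[B=5120/423 C=1642496/141705 G=74597632/5809905] → run C
t=23: vr[B=5120/423 C=2075648/141705 G=74597632/5809905] → run B
t=24: vr[B=2048/141 C=2075648/141705 G=74597632/5809905] → run G
t=25: vr[B=2048/141 C=2075648/141705] → run B
t=26: vr[B=7168/423 C=2075648/141705] → run C
t=27: vr[B=7168/423 C=501760/28341] → run B
t=28: vr[C=501760/28341] → run C
t=29: vr[C=2941952/141705] → run C
t=30: (idle)
t=31: (idle)
t=32: (idle)
t=33: (idle)
t=34: (idle)
t=35: (idle)
t=36: (idle)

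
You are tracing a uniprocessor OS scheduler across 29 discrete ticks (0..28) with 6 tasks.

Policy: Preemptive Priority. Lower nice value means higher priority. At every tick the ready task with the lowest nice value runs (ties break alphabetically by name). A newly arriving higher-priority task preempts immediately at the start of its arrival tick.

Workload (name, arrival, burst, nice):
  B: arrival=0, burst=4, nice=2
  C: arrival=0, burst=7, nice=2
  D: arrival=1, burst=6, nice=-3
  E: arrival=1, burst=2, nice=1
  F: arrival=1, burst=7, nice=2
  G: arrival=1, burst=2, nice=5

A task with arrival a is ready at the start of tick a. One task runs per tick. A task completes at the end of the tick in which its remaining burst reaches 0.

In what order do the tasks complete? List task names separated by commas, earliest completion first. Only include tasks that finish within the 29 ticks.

completion order = D, E, B, C, F, G

t=0: ready={B,C} → run B
t=1: ready={B,C,D,E,F,G} → run D
t=2: ready={B,C,D,E,F,G} → run D
t=3: ready={B,C,D,E,F,G} → run D
t=4: ready={B,C,D,E,F,G} → run D
t=5: ready={B,C,D,E,F,G} → run D
t=6: ready={B,C,D,E,F,G} → run D
t=7: ready={B,C,E,F,G} → run E
t=8: ready={B,C,E,F,G} → run E
t=9: ready={B,C,F,G} → run B
t=10: ready={B,C,F,G} → run B
t=11: ready={B,C,F,G} → run B
t=12: ready={C,F,G} → run C
t=13: ready={C,F,G} → run C
t=14: ready={C,F,G} → run C
t=15: ready={C,F,G} → run C
t=16: ready={C,F,G} → run C
t=17: ready={C,F,G} → run C
t=18: ready={C,F,G} → run C
t=19: ready={F,G} → run F
t=20: ready={F,G} → run F
t=21: ready={F,G} → run F
t=22: ready={F,G} → run F
t=23: ready={F,G} → run F
t=24: ready={F,G} → run F
t=25: ready={F,G} → run F
t=26: ready={G} → run G
t=27: ready={G} → run G
t=28: (idle)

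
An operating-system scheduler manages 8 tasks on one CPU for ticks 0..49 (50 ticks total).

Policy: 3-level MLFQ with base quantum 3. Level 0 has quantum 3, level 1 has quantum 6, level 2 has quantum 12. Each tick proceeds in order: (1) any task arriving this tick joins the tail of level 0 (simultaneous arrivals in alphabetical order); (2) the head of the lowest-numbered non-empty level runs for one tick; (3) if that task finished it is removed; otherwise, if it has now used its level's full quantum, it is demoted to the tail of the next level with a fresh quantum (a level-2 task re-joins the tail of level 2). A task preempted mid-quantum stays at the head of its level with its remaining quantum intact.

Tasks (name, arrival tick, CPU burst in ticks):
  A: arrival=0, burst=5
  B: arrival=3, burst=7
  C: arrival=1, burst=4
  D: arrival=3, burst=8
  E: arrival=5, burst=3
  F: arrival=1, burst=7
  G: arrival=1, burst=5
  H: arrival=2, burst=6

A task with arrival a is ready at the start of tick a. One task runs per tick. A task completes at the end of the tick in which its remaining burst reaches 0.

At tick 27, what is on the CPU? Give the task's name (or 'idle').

running at tick 27 = F

t=0: L0/L1/L2 = A/-/- → run A
t=1: L0/L1/L2 = ACFG/-/- → run A
t=2: L0/L1/L2 = ACFGH/-/- → run A
t=3: L0/L1/L2 = CFGHBD/A/- → run C
t=4: L0/L1/L2 = CFGHBD/A/- → run C
t=5: L0/L1/L2 = CFGHBDE/A/- → run C
t=6: L0/L1/L2 = FGHBDE/AC/- → run F
t=7: L0/L1/L2 = FGHBDE/AC/- → run F
t=8: L0/L1/L2 = FGHBDE/AC/- → run F
t=9: L0/L1/L2 = GHBDE/ACF/- → run G
t=10: L0/L1/L2 = GHBDE/ACF/- → run G
t=11: L0/L1/L2 = GHBDE/ACF/- → run G
t=12: L0/L1/L2 = HBDE/ACFG/- → run H
t=13: L0/L1/L2 = HBDE/ACFG/- → run H
t=14: L0/L1/L2 = HBDE/ACFG/- → run H
t=15: L0/L1/L2 = BDE/ACFGH/- → run B
t=16: L0/L1/L2 = BDE/ACFGH/- → run B
t=17: L0/L1/L2 = BDE/ACFGH/- → run B
t=18: L0/L1/L2 = DE/ACFGHB/- → run D
t=19: L0/L1/L2 = DE/ACFGHB/- → run D
t=20: L0/L1/L2 = DE/ACFGHB/- → run D
t=21: L0/L1/L2 = E/ACFGHBD/- → run E
t=22: L0/L1/L2 = E/ACFGHBD/- → run E
t=23: L0/L1/L2 = E/ACFGHBD/- → run E
t=24: L0/L1/L2 = -/ACFGHBD/- → run A
t=25: L0/L1/L2 = -/ACFGHBD/- → run A
t=26: L0/L1/L2 = -/CFGHBD/- → run C
t=27: L0/L1/L2 = -/FGHBD/- → run F
t=28: L0/L1/L2 = -/FGHBD/- → run F
t=29: L0/L1/L2 = -/FGHBD/- → run F
t=30: L0/L1/L2 = -/FGHBD/- → run F
t=31: L0/L1/L2 = -/GHBD/- → run G
t=32: L0/L1/L2 = -/GHBD/- → run G
t=33: L0/L1/L2 = -/HBD/- → run H
t=34: L0/L1/L2 = -/HBD/- → run H
t=35: L0/L1/L2 = -/HBD/- → run H
t=36: L0/L1/L2 = -/BD/- → run B
t=37: L0/L1/L2 = -/BD/- → run B
t=38: L0/L1/L2 = -/BD/- → run B
t=39: L0/L1/L2 = -/BD/- → run B
t=40: L0/L1/L2 = -/D/- → run D
t=41: L0/L1/L2 = -/D/- → run D
t=42: L0/L1/L2 = -/D/- → run D
t=43: L0/L1/L2 = -/D/- → run D
t=44: L0/L1/L2 = -/D/- → run D
t=45: (idle)
t=46: (idle)
t=47: (idle)
t=48: (idle)
t=49: (idle)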